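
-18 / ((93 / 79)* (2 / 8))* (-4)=7584 / 31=244.65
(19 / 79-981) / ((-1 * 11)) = 77480 / 869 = 89.16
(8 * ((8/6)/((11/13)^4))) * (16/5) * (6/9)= 29246464/658845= 44.39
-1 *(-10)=10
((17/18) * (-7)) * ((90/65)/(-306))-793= -185555/234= -792.97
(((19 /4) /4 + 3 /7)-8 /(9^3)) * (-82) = -5373173 /40824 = -131.62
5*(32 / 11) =160 / 11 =14.55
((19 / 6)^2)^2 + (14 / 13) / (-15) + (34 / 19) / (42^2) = 7880824187 / 78427440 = 100.49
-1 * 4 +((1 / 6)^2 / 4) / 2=-1151 / 288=-4.00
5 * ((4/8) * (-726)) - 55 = -1870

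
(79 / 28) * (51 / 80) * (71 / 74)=286059 / 165760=1.73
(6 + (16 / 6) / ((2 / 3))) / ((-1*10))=-1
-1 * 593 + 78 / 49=-28979 / 49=-591.41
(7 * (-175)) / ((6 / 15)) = -6125 / 2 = -3062.50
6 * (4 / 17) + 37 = 653 / 17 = 38.41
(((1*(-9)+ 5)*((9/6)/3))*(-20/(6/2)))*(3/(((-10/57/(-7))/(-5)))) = -7980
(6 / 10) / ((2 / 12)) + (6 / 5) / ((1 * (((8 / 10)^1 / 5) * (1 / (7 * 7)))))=3711 / 10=371.10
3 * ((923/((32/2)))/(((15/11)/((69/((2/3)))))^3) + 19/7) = 8475130031457/112000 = 75670803.85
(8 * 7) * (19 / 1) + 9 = 1073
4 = 4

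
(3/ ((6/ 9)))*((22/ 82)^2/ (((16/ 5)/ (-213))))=-1159785/ 53792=-21.56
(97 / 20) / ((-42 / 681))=-22019 / 280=-78.64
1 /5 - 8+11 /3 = -4.13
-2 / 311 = -0.01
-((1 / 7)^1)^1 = -1 / 7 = -0.14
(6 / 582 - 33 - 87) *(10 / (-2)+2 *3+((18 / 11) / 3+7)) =-1094066 / 1067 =-1025.37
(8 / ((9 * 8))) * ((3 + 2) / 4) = 5 / 36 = 0.14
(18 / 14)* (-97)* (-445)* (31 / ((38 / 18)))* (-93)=-10080020295 / 133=-75789626.28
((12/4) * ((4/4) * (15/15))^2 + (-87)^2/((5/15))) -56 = 22654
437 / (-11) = -437 / 11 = -39.73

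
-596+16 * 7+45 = -439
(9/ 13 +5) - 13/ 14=867/ 182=4.76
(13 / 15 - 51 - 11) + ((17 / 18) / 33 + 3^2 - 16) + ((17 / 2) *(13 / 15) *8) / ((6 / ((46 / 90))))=-2810413 / 44550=-63.08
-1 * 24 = -24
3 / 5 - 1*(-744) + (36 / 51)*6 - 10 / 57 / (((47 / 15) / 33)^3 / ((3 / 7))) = 775827955059 / 1173719015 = 661.00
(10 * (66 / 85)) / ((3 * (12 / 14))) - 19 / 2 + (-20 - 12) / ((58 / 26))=-61601 / 2958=-20.83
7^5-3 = 16804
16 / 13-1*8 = -88 / 13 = -6.77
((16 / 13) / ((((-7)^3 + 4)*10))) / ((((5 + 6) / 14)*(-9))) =112 / 2181465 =0.00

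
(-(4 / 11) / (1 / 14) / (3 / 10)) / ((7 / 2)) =-160 / 33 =-4.85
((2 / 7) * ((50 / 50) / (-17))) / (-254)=1 / 15113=0.00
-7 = -7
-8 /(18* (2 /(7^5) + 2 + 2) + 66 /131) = -8806868 /79818801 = -0.11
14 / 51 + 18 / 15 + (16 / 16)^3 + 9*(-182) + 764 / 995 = -82955777 / 50745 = -1634.76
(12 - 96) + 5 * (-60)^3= -1080084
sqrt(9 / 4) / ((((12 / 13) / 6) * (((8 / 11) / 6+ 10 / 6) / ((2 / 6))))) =429 / 236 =1.82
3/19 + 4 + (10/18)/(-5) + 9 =2231/171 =13.05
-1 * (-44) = 44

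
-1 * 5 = -5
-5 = -5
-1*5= -5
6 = 6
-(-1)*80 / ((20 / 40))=160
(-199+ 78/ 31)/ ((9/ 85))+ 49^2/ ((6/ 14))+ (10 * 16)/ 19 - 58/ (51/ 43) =333989050/ 90117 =3706.17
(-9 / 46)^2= 81 / 2116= 0.04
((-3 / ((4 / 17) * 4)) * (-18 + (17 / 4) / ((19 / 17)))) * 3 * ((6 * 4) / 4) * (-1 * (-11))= 8960.31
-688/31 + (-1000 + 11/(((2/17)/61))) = 290241/62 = 4681.31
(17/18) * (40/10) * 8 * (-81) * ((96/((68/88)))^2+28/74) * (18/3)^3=-5133533988096/629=-8161421284.73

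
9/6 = 1.50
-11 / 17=-0.65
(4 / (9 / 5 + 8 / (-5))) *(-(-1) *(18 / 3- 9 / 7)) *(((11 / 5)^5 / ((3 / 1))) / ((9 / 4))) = 28344976 / 39375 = 719.87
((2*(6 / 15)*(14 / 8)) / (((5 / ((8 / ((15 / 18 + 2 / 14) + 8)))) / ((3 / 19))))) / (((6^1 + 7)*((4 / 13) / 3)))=0.03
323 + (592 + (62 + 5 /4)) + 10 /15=11747 /12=978.92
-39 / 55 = -0.71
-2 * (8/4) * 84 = -336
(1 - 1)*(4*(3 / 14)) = 0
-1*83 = -83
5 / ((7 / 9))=45 / 7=6.43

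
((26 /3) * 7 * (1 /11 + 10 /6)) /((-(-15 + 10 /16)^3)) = 5404672 /150566625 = 0.04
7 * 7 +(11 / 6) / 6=1775 / 36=49.31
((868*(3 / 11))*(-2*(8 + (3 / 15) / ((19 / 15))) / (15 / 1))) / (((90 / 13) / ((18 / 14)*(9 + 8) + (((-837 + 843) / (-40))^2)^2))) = -33981747059 / 41800000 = -812.96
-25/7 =-3.57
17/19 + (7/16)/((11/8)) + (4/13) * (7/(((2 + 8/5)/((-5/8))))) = 82063/97812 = 0.84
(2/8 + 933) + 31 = 3857/4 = 964.25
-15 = -15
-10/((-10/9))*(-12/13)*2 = -216/13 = -16.62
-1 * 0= 0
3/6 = 1/2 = 0.50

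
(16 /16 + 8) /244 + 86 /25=21209 /6100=3.48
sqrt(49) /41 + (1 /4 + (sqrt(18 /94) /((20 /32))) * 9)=69 /164 + 216 * sqrt(47) /235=6.72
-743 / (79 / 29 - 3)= 21547 / 8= 2693.38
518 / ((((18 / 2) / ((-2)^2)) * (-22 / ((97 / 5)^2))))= -9747724 / 2475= -3938.47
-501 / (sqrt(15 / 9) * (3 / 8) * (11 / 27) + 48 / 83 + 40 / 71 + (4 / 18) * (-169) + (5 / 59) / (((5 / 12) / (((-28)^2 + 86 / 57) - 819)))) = 11.64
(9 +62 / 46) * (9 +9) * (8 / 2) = 17136 / 23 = 745.04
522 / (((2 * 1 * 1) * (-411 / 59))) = -5133 / 137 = -37.47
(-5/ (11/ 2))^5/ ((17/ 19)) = -1900000/ 2737867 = -0.69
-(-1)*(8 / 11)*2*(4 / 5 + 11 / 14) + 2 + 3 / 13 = 22709 / 5005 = 4.54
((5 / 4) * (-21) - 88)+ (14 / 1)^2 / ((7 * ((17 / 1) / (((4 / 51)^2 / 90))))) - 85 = -199.25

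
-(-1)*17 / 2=17 / 2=8.50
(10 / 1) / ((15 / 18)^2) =14.40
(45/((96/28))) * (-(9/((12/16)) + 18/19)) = -12915/76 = -169.93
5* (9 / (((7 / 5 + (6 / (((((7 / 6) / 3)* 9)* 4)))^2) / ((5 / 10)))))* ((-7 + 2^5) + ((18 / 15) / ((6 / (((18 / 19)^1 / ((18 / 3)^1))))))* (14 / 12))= 10489185 / 29488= 355.71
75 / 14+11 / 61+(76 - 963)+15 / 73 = -881.26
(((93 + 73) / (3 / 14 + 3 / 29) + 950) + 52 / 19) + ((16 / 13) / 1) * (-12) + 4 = 46660726 / 31863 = 1464.42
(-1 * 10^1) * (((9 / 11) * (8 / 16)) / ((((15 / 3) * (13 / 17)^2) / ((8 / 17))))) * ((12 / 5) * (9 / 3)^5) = -3569184 / 9295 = -383.99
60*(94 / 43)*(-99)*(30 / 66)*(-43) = 253800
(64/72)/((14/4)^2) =32/441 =0.07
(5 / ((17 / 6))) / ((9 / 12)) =40 / 17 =2.35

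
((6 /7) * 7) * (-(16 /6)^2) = -128 /3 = -42.67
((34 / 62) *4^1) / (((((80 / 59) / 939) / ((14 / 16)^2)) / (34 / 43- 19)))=-36134692839 / 1706240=-21177.97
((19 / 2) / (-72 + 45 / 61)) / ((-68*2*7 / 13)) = 15067 / 8276688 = 0.00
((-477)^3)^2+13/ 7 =82453351699298236/ 7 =11779050242756890.86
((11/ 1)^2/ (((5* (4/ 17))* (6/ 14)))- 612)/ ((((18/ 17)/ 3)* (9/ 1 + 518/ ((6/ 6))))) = -22321/ 11160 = -2.00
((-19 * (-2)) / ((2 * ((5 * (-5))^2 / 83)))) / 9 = 1577 / 5625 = 0.28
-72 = -72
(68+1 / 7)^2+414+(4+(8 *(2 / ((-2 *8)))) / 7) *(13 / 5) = 1241532 / 245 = 5067.48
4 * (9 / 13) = 36 / 13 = 2.77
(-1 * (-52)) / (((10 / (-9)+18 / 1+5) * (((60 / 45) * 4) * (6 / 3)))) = 351 / 1576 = 0.22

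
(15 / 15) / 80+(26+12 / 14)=15047 / 560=26.87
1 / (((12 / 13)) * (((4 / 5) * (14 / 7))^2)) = 0.42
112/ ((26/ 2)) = 112/ 13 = 8.62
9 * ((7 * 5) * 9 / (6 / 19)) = 17955 / 2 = 8977.50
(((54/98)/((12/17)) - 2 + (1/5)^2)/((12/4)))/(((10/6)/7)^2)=-17337/2500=-6.93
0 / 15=0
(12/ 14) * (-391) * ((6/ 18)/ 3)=-37.24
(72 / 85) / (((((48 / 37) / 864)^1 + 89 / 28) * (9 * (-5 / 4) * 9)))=-33152 / 12601675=-0.00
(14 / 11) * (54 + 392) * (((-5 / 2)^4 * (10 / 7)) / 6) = 5279.36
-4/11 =-0.36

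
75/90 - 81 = -481/6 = -80.17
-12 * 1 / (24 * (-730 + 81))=1 / 1298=0.00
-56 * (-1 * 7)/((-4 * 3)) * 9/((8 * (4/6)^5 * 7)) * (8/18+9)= -48195/128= -376.52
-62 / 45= -1.38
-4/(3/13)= -52/3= -17.33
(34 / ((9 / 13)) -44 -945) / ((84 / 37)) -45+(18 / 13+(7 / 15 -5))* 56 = -31219963 / 49140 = -635.33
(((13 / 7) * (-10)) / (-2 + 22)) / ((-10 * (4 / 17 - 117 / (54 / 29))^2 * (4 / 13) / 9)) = 3956121 / 5707551500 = 0.00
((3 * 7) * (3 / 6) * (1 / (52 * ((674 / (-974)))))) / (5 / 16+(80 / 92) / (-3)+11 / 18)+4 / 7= 7145030 / 64370033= 0.11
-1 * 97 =-97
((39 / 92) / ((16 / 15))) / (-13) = -45 / 1472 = -0.03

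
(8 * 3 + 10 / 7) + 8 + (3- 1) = 248 / 7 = 35.43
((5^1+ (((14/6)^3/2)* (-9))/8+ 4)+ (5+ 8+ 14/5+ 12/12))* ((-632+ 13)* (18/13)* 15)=-239820.84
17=17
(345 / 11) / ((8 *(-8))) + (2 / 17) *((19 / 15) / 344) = -3779581 / 7719360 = -0.49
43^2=1849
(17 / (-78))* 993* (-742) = 2087617 / 13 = 160585.92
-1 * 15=-15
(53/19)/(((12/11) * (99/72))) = 106/57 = 1.86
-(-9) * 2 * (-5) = -90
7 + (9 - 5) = 11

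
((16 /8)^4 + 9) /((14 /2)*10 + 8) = 25 /78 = 0.32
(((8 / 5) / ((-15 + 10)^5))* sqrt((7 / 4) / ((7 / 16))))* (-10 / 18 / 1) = 16 / 28125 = 0.00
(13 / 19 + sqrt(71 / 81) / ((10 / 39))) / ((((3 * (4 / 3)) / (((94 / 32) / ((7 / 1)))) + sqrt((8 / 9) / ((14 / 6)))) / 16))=-57434 * sqrt(2982) / 7869585-114868 * sqrt(42) / 9968141 + 11496576 / 9968141 + 1916096 * sqrt(71) / 2623195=6.83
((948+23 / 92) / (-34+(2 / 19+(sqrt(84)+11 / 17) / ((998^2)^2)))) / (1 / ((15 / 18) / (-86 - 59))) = 98140905611205703588* sqrt(21) / 10262027175290898278716907645283915+1649964108217550595289274502576602 / 10262027175290898278716907645283915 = 0.16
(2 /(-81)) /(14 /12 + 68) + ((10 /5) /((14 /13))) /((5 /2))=58238 /78435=0.74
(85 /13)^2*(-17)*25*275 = -844421875 /169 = -4996579.14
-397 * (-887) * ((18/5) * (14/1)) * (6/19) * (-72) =-38335260096/95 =-403529053.64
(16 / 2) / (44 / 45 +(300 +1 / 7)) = 2520 / 94853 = 0.03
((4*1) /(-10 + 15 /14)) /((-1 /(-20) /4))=-896 /25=-35.84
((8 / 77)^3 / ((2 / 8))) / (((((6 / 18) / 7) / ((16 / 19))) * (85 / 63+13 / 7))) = 442368 / 17879323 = 0.02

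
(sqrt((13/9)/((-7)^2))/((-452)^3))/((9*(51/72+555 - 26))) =-sqrt(13)/9245148978744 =-0.00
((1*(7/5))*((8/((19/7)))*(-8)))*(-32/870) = 1.21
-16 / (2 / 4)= -32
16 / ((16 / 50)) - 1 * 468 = -418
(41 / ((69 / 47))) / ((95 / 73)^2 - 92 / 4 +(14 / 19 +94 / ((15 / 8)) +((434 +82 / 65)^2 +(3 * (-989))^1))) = 824342610325 / 5505405178722611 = 0.00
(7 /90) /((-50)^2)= 7 /225000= 0.00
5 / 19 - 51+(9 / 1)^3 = 12887 / 19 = 678.26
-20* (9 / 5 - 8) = 124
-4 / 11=-0.36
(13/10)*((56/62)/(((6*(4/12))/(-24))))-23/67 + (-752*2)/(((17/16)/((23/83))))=-5959305743/14653235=-406.69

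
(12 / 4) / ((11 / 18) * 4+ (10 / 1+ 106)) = 27 / 1066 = 0.03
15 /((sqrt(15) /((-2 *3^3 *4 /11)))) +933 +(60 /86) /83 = 856.96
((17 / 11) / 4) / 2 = 17 / 88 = 0.19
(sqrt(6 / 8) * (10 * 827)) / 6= 4135 * sqrt(3) / 6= 1193.67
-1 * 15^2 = -225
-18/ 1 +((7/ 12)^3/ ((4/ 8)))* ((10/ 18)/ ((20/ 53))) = -541693/ 31104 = -17.42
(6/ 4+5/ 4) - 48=-181/ 4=-45.25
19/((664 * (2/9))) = 171/1328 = 0.13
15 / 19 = 0.79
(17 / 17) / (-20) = -1 / 20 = -0.05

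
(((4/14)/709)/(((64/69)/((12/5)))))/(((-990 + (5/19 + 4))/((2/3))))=-437/619680180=-0.00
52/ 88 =13/ 22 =0.59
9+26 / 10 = 58 / 5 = 11.60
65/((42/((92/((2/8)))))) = 11960/21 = 569.52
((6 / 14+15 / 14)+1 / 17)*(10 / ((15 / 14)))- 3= 589 / 51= 11.55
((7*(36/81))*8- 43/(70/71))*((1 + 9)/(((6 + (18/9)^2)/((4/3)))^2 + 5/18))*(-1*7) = 47188/2035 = 23.19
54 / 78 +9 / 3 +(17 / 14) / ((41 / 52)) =19522 / 3731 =5.23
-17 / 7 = -2.43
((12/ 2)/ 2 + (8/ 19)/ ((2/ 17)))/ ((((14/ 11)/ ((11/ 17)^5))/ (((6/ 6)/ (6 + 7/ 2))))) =221445125/ 3587978639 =0.06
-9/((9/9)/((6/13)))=-54/13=-4.15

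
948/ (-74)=-474/ 37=-12.81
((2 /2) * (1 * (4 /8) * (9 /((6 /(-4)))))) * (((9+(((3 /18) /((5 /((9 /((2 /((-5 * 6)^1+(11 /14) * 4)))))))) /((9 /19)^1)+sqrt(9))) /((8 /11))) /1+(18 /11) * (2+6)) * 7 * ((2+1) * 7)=-3472707 /440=-7892.52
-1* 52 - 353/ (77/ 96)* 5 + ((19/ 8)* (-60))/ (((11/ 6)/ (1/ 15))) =-2257.70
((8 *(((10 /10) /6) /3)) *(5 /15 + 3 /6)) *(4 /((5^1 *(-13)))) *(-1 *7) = 56 /351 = 0.16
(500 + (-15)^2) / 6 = 725 / 6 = 120.83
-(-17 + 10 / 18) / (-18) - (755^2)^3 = -185217368568765625.91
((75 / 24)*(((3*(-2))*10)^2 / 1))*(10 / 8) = 28125 / 2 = 14062.50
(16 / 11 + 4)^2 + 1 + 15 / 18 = 22931 / 726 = 31.59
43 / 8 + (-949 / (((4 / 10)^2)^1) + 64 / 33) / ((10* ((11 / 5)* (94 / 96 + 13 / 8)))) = -98.12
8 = 8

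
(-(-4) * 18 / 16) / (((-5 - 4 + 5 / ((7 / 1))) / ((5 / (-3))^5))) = 6.98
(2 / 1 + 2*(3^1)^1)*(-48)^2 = 18432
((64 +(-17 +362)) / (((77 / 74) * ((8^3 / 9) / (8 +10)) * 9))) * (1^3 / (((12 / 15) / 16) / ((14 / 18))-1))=-680985 / 46112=-14.77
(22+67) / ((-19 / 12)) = -1068 / 19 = -56.21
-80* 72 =-5760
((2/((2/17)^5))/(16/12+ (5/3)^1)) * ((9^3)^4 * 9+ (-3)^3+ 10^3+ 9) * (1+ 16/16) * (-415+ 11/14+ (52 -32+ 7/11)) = -218750310988865417049997/3696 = -59185690202615102015.69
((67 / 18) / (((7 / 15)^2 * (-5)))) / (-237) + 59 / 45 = 461803 / 348390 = 1.33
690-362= 328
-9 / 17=-0.53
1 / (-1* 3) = -1 / 3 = -0.33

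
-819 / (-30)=27.30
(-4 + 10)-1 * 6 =0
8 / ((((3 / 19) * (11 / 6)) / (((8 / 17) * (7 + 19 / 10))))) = 108224 / 935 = 115.75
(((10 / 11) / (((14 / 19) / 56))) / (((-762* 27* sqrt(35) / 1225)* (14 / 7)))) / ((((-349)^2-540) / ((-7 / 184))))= 0.00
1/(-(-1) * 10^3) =1/1000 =0.00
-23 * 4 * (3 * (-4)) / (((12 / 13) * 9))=1196 / 9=132.89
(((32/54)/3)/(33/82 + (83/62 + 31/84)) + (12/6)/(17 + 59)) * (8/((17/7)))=776171620/1964780253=0.40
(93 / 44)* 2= 93 / 22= 4.23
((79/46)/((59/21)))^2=2752281/7365796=0.37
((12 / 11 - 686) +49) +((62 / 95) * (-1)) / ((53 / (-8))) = -35214369 / 55385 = -635.81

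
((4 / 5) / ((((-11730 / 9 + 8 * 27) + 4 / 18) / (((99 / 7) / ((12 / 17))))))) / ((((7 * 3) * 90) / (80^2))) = -0.05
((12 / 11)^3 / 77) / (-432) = -4 / 102487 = -0.00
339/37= 9.16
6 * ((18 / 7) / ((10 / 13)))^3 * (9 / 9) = 224.13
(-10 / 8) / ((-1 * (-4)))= -5 / 16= -0.31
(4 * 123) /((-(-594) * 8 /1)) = 41 /396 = 0.10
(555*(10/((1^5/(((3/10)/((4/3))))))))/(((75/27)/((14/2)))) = 62937/20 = 3146.85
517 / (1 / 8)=4136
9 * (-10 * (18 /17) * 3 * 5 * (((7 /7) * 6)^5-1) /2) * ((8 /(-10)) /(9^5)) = 311000 /4131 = 75.28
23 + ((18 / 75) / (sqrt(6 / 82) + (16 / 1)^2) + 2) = 1679421101 / 67174325 - 6 * sqrt(123) / 67174325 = 25.00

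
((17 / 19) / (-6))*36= -102 / 19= -5.37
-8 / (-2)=4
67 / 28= 2.39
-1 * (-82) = 82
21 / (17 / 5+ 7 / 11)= 385 / 74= 5.20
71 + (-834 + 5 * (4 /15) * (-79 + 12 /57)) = -16493 /19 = -868.05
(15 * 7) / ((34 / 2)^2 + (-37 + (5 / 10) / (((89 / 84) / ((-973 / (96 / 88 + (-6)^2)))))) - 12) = 635460 / 1377559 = 0.46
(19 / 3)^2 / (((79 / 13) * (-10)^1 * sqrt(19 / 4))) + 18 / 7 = 18 / 7 -247 * sqrt(19) / 3555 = 2.27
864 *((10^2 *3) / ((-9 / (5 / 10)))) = -14400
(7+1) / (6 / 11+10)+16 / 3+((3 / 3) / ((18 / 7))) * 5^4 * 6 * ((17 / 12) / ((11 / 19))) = 41050585 / 11484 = 3574.59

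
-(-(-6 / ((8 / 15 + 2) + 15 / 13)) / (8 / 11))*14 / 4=-45045 / 5752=-7.83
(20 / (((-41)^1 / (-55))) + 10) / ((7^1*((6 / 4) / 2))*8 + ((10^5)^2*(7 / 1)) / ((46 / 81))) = 17365 / 58117500019803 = 0.00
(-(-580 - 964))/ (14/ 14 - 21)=-386/ 5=-77.20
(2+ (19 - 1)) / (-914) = -10 / 457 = -0.02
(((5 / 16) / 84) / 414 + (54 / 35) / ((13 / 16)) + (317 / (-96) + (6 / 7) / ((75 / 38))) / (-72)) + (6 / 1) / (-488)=42501037751 / 22061894400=1.93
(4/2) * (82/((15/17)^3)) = 805732/3375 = 238.74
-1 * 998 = -998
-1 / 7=-0.14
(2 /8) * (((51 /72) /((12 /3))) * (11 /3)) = 187 /1152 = 0.16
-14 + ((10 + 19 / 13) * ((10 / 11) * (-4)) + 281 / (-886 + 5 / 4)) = -28338250 / 506077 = -56.00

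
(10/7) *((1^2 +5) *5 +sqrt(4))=320/7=45.71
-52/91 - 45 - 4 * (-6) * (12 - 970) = -161263/7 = -23037.57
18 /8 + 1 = 13 /4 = 3.25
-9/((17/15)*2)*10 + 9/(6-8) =-1503/34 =-44.21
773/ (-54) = -773/ 54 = -14.31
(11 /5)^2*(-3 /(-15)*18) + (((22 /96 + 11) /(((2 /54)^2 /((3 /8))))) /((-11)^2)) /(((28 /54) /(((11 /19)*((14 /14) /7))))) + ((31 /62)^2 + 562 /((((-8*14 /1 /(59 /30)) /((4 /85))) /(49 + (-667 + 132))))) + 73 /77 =197667570843 /795872000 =248.37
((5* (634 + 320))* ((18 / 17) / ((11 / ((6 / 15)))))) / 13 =34344 / 2431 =14.13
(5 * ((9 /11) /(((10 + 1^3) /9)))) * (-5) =-2025 /121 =-16.74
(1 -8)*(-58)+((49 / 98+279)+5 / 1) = 1381 / 2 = 690.50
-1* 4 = -4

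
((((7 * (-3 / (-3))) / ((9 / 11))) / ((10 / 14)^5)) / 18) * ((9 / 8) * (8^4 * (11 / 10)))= 1822147712 / 140625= 12957.49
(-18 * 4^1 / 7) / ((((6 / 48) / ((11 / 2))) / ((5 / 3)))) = -5280 / 7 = -754.29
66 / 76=33 / 38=0.87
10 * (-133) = -1330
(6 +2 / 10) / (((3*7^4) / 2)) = 62 / 36015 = 0.00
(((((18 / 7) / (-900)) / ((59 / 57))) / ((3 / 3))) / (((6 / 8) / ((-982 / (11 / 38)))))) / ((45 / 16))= 22688128 / 5110875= 4.44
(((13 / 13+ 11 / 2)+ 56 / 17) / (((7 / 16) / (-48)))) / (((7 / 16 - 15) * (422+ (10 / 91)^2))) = 134464512 / 769024189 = 0.17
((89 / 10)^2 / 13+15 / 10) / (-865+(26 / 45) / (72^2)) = -57567672 / 6558083155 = -0.01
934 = 934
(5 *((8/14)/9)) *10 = 200/63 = 3.17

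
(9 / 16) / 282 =3 / 1504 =0.00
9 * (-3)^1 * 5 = -135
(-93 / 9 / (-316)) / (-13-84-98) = -31 / 184860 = -0.00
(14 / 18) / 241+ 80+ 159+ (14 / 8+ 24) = 2296999 / 8676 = 264.75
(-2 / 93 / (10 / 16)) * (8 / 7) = -128 / 3255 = -0.04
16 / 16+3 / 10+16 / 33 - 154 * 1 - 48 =-66071 / 330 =-200.22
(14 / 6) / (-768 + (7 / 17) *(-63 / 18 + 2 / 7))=-238 / 78471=-0.00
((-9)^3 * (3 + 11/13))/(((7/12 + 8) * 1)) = -437400/1339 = -326.66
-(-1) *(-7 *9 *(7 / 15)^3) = -2401 / 375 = -6.40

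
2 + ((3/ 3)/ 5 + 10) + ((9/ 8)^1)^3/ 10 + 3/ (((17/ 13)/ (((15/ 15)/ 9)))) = 3289403/ 261120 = 12.60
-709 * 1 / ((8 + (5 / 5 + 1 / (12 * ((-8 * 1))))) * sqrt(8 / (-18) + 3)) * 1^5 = -204192 * sqrt(23) / 19849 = -49.34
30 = 30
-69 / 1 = -69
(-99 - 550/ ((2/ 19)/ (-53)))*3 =830478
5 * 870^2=3784500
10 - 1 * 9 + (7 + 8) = 16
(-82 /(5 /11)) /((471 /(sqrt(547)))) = -902 * sqrt(547) /2355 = -8.96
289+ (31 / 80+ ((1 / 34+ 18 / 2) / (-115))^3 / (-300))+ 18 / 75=5193872985300193 / 17932941300000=289.63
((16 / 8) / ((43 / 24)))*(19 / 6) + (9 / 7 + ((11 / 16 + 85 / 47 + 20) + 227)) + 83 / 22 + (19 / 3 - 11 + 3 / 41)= 77634179873 / 306254256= 253.50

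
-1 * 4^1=-4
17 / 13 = 1.31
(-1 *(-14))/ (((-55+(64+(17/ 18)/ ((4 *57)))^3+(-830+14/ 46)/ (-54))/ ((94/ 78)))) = 348702074606592/ 5418160114513956667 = 0.00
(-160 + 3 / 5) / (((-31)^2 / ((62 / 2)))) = -797 / 155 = -5.14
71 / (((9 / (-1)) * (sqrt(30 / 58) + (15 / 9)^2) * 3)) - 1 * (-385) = 213 * sqrt(435) / 16910 + 3895915 / 10146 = 384.25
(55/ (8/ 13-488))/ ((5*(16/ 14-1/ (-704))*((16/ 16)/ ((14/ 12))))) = -7007/ 304506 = -0.02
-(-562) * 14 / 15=7868 / 15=524.53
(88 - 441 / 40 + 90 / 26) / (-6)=-41827 / 3120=-13.41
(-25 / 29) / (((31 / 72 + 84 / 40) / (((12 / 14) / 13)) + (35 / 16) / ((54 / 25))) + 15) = -108000 / 6814333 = -0.02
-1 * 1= -1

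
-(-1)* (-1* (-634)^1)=634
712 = 712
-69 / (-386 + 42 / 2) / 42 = 23 / 5110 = 0.00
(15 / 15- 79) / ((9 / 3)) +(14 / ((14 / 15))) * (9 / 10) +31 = 18.50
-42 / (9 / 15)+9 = -61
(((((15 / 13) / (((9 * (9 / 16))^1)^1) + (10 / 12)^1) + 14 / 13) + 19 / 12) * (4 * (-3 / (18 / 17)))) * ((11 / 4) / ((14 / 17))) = -16610275 / 117936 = -140.84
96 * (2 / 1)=192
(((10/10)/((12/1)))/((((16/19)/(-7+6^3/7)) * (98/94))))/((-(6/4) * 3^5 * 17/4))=-149131/102019176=-0.00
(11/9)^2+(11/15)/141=28534/19035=1.50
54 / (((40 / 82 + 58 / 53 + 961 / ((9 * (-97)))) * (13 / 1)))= 102439566 / 11870573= 8.63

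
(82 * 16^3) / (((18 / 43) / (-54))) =-43327488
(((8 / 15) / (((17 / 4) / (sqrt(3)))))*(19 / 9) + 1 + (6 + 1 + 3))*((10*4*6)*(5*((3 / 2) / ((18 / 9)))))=12160*sqrt(3) / 51 + 9900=10312.98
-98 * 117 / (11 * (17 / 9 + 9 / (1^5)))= -1053 / 11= -95.73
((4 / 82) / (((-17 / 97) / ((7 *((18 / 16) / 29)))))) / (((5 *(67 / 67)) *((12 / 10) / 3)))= -6111 / 161704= -0.04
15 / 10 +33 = 69 / 2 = 34.50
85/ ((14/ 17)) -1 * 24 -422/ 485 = 531957/ 6790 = 78.34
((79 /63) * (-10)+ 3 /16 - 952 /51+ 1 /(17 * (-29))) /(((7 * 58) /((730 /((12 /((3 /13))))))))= -5626708235 /5245740864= -1.07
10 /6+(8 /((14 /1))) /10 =1.72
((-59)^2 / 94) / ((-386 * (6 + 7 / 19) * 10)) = -66139 / 43903640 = -0.00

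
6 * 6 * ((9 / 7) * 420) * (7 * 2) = 272160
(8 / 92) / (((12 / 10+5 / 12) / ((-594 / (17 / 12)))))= -855360 / 37927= -22.55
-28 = -28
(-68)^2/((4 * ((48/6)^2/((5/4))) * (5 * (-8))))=-289/512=-0.56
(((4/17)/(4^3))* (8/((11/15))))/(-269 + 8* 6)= -15/82654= -0.00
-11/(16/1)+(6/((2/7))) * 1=325/16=20.31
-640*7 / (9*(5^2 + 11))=-1120 / 81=-13.83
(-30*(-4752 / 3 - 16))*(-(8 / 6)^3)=-1024000 / 9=-113777.78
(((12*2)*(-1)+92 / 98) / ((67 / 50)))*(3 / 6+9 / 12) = -70625 / 3283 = -21.51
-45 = -45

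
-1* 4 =-4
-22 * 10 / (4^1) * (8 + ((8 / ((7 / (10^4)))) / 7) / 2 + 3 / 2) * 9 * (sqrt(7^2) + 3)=-200304225 / 49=-4087841.33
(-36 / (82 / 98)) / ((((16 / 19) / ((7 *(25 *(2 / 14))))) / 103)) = -21575925 / 164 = -131560.52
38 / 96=19 / 48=0.40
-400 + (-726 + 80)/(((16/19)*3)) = -15737/24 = -655.71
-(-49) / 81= 49 / 81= 0.60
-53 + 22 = -31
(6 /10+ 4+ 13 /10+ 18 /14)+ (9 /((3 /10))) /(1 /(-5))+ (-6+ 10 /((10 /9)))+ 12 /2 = -9367 /70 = -133.81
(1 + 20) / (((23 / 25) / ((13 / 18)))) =2275 / 138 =16.49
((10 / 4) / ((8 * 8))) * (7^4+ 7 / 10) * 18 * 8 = 216153 / 16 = 13509.56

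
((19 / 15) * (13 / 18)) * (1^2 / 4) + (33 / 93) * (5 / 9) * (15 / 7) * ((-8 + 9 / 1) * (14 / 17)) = 328169 / 569160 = 0.58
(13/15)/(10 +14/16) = 104/1305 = 0.08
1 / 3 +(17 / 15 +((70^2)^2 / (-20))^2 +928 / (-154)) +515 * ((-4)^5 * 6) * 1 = 1664582634139934 / 1155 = 1441197085835.44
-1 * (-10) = 10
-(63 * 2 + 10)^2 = -18496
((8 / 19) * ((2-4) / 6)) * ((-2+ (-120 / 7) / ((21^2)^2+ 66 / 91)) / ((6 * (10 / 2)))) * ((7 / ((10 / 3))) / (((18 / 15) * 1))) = 27531182 / 1681294515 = 0.02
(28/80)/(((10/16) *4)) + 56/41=3087/2050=1.51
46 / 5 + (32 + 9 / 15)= 209 / 5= 41.80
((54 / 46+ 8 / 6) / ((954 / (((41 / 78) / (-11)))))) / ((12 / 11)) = -7093 / 61613136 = -0.00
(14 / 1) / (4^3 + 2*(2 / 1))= 7 / 34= 0.21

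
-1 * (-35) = 35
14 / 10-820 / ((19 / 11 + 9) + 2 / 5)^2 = -2445173 / 468180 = -5.22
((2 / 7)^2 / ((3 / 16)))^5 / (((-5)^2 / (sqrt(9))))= 1073741824 / 572012379225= 0.00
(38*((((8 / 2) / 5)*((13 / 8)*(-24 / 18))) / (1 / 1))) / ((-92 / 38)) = 27.21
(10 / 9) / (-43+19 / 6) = -20 / 717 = -0.03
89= 89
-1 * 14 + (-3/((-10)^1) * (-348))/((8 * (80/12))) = -6383/400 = -15.96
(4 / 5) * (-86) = -344 / 5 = -68.80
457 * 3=1371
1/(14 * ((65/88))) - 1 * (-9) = 4139/455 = 9.10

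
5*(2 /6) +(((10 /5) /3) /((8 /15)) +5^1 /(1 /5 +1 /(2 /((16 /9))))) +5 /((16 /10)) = 12505 /1176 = 10.63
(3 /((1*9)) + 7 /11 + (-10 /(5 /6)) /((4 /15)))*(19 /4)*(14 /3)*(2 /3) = -193249 /297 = -650.67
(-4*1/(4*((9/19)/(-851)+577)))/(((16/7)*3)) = -113183/447816192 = -0.00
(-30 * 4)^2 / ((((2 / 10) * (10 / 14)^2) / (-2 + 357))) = 50097600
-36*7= -252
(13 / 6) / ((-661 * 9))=-13 / 35694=-0.00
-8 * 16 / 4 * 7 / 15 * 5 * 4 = -896 / 3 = -298.67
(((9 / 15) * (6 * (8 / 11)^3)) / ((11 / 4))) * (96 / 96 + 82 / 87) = 2076672 / 2122945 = 0.98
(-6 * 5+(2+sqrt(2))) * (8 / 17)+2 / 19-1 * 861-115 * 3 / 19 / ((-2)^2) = -1135165 / 1292+8 * sqrt(2) / 17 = -877.95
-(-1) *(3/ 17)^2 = 9/ 289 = 0.03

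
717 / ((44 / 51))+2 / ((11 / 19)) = 36719 / 44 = 834.52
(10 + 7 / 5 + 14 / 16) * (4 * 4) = 982 / 5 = 196.40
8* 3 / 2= 12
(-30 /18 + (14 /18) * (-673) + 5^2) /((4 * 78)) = -4501 /2808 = -1.60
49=49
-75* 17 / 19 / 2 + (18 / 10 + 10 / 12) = -8812 / 285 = -30.92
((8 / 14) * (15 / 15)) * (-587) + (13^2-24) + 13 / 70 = -13317 / 70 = -190.24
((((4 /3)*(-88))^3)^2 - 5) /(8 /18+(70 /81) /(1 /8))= 1902199139463619 /5364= 354623254933.56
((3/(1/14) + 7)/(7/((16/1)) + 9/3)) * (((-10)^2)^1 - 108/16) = 1329.24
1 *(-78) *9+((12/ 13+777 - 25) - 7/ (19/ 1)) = 12487/ 247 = 50.55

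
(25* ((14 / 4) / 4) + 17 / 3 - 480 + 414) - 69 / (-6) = -647 / 24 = -26.96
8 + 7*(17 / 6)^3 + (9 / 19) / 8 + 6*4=98125 / 513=191.28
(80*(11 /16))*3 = 165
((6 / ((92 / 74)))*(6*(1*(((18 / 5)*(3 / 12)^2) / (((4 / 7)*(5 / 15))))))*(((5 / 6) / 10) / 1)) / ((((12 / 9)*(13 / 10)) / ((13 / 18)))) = 6993 / 5888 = 1.19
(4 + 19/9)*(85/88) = 425/72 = 5.90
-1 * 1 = -1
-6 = -6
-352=-352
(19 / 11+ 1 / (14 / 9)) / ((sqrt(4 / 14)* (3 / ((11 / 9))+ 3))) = 73* sqrt(14) / 336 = 0.81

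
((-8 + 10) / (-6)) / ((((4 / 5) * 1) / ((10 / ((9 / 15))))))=-125 / 18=-6.94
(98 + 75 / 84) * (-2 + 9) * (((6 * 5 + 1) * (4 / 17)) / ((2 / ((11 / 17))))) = 1633.61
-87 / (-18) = 29 / 6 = 4.83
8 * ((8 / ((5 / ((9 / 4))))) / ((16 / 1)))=9 / 5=1.80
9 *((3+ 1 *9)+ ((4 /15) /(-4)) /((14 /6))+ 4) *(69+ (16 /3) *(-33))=-538317 /35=-15380.49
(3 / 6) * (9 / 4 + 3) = 21 / 8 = 2.62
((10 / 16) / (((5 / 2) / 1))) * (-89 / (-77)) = 89 / 308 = 0.29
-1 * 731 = -731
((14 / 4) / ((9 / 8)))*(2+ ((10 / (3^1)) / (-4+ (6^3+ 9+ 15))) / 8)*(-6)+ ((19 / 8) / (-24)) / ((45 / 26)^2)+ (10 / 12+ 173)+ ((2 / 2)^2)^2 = 788156551 / 5734800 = 137.43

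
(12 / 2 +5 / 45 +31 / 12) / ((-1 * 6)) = -313 / 216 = -1.45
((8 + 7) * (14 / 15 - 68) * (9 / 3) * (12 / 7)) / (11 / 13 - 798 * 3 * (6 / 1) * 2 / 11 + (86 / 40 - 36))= 103577760 / 52945697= 1.96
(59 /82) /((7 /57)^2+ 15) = 191691 /4000288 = 0.05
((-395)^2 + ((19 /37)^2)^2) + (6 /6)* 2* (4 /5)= 1462095495018 /9370805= 156026.67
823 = 823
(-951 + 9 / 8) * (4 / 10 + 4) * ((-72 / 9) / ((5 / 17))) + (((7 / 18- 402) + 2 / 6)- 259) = 50859343 / 450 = 113020.76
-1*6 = -6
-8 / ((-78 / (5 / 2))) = 10 / 39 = 0.26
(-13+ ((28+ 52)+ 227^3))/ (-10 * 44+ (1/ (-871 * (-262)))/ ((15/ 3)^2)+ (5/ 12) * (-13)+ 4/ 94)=-18818656821315000/ 716528606993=-26263.65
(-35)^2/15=245/3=81.67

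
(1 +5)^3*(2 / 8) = 54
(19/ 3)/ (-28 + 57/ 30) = -190/ 783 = -0.24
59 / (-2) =-59 / 2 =-29.50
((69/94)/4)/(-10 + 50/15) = -207/7520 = -0.03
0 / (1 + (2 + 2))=0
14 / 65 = 0.22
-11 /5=-2.20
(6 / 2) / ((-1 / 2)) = -6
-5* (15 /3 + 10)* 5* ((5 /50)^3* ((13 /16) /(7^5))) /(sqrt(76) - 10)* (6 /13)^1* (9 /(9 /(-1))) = -15 /4302592 - 3* sqrt(19) /4302592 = -0.00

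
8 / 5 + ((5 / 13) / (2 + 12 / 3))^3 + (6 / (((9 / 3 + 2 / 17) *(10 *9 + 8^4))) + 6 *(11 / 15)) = 24299041625 / 4049352216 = 6.00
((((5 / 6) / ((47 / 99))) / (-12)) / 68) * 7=-385 / 25568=-0.02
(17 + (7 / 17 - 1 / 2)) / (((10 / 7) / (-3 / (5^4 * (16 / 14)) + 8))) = 6436619 / 68000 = 94.66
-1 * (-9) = 9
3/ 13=0.23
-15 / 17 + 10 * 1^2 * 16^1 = 2705 / 17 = 159.12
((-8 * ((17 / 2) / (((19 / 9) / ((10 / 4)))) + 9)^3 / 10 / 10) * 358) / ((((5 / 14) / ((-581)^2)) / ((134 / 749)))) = -12316441683603775977 / 366956500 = -33563764870.23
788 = 788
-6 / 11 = -0.55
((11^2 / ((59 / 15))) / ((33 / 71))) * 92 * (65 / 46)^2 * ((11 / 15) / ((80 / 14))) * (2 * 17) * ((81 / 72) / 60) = 172773601 / 173696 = 994.69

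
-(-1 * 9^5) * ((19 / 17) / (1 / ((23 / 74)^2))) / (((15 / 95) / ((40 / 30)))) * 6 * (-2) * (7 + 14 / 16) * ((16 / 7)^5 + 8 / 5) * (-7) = 2278858503.66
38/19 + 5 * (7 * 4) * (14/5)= 394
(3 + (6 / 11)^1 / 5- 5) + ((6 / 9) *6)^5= 56216 / 55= 1022.11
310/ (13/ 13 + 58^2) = 62/ 673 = 0.09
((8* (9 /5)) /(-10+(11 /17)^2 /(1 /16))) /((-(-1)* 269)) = -1156 /71285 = -0.02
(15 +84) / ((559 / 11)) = 1089 / 559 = 1.95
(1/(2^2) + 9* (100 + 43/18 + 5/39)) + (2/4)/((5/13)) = 240293/260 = 924.20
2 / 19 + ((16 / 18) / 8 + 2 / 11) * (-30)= -5444 / 627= -8.68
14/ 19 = 0.74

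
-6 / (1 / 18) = -108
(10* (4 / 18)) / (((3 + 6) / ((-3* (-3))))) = 20 / 9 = 2.22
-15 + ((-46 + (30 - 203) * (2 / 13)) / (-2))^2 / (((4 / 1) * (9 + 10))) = 7531 / 3211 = 2.35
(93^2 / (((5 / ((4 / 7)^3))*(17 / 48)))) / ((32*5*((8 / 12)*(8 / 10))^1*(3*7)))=103788 / 204085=0.51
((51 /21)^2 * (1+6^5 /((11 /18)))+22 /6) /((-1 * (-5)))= 17338246 /1155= 15011.47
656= 656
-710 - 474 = -1184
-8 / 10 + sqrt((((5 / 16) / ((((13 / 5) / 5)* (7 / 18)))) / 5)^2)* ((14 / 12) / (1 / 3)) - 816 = -848347 / 1040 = -815.72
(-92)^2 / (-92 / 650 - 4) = -1375400 / 673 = -2043.68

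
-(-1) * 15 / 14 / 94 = 0.01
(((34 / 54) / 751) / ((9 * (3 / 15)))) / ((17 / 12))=20 / 60831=0.00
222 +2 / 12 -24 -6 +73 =1591 / 6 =265.17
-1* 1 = -1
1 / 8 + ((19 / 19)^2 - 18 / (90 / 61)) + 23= 477 / 40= 11.92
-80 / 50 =-8 / 5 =-1.60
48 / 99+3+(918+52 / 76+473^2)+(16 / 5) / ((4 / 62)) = 704436911 / 3135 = 224700.77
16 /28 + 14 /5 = 118 /35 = 3.37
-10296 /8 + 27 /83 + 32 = -104138 /83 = -1254.67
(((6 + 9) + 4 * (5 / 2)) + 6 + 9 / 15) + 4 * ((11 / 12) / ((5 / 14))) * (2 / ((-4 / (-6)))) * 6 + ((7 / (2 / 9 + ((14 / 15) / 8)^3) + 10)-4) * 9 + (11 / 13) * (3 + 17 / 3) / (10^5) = 4001992611773 / 7251450000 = 551.89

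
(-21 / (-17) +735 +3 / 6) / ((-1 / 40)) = -500980 / 17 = -29469.41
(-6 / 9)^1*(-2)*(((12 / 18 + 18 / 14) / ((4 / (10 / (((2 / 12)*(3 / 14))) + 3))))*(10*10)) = 1160300 / 63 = 18417.46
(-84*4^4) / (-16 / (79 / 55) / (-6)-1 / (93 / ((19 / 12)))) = -1895878656 / 162179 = -11690.04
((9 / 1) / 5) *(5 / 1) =9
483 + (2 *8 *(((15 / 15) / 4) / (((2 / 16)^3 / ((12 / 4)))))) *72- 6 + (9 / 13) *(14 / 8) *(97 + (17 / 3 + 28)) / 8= 442864.79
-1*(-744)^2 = -553536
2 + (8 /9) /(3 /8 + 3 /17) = 2438 /675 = 3.61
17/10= 1.70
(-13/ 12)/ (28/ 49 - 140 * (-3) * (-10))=91/ 352752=0.00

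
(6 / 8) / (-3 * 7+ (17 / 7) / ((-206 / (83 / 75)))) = -162225 / 4545122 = -0.04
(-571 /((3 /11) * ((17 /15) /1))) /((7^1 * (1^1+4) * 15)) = -6281 /1785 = -3.52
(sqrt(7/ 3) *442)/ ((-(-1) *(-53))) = -442 *sqrt(21)/ 159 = -12.74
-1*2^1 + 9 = 7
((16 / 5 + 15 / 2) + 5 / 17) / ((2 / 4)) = 1869 / 85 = 21.99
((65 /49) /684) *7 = 65 /4788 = 0.01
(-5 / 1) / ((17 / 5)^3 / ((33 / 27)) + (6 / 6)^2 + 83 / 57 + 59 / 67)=-26255625 / 186386348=-0.14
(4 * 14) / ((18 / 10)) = 280 / 9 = 31.11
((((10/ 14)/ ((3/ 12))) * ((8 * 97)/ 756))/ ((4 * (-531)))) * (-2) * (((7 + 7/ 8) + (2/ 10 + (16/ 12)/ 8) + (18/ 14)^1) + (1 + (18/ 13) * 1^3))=12617663/ 383572098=0.03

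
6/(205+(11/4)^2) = 96/3401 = 0.03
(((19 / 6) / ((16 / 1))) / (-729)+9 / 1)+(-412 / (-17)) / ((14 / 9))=204700939 / 8328096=24.58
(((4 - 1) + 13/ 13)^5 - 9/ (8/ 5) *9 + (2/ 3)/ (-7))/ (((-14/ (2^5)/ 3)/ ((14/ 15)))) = -654044/ 105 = -6228.99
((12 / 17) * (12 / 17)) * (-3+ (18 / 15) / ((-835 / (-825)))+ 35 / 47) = -0.53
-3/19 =-0.16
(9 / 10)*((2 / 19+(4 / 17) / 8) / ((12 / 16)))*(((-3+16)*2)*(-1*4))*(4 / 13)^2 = -1.59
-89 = -89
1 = 1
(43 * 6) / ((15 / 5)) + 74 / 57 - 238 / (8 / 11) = -239.95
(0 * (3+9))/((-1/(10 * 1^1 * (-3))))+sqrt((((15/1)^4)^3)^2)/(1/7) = 908224365234375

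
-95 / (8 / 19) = -1805 / 8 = -225.62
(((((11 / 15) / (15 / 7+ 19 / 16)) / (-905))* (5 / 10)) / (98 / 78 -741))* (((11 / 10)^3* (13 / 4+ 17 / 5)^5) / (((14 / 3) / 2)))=23762577839107107 / 19477500500000000000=0.00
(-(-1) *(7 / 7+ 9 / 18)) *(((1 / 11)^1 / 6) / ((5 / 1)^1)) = 1 / 220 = 0.00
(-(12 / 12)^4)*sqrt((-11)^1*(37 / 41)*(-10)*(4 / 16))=-sqrt(166870) / 82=-4.98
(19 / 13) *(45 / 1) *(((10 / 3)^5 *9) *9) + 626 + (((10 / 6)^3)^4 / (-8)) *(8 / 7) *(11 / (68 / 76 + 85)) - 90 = 173070327209986387 / 78925365792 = 2192835.29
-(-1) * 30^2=900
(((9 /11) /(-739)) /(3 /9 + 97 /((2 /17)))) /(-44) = 27 /885069262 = 0.00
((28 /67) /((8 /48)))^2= 28224 /4489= 6.29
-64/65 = -0.98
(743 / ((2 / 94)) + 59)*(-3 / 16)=-26235 / 4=-6558.75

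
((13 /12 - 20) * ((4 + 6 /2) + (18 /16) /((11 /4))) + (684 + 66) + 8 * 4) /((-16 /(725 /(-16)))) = 122849075 /67584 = 1817.72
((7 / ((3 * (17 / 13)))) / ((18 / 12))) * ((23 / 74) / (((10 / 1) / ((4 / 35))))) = 598 / 141525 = 0.00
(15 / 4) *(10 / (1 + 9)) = 15 / 4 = 3.75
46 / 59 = 0.78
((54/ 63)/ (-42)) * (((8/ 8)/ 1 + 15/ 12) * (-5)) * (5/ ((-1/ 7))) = -225/ 28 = -8.04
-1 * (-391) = 391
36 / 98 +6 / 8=1.12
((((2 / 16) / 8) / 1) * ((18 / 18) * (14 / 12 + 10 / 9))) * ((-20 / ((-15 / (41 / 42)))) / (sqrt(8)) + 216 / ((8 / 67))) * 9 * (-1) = -74169 / 128 - 1681 * sqrt(2) / 16128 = -579.59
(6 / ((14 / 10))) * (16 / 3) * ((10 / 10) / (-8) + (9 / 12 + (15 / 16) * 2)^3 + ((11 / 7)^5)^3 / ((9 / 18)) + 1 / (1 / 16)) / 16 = 21800287362890127255 / 8507630225817856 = 2562.44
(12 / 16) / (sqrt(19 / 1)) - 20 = -19.83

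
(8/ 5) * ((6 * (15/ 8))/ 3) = 6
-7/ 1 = -7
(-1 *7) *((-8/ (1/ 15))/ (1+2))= 280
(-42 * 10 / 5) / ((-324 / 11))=77 / 27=2.85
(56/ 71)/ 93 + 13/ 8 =86287/ 52824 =1.63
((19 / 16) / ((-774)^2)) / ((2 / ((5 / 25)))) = 19 / 95852160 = 0.00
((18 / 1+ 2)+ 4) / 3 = 8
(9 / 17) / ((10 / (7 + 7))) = 0.74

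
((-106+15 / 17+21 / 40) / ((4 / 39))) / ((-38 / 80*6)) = 924599 / 2584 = 357.82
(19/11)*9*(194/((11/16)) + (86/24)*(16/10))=2707842/605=4475.77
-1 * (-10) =10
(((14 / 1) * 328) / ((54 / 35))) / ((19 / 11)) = 883960 / 513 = 1723.12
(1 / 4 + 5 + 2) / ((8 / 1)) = 29 / 32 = 0.91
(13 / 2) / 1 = 13 / 2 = 6.50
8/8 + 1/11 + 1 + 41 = 474/11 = 43.09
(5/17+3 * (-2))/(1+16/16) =-97/34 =-2.85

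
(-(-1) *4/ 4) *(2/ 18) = 1/ 9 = 0.11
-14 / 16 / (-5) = 7 / 40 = 0.18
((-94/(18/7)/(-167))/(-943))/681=-329/965201049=-0.00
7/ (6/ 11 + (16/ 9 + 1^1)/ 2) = 1386/ 383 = 3.62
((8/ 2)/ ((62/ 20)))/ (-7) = -40/ 217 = -0.18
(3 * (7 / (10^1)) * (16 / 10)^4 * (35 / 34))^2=22658678784 / 112890625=200.71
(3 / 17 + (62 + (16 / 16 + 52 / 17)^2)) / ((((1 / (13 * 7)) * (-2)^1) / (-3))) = 3102645 / 289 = 10735.80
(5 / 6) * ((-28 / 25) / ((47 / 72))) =-336 / 235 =-1.43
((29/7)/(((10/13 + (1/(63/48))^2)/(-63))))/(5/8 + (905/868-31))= 99907668/15154873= 6.59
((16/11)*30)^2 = 230400/121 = 1904.13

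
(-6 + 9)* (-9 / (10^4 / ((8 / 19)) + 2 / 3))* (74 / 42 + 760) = -431919 / 498764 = -0.87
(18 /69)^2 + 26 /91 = 1310 /3703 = 0.35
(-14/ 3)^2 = 196/ 9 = 21.78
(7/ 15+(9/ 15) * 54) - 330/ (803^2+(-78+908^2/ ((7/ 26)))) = 4264303861/ 129745905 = 32.87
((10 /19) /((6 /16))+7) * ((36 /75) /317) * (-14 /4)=-6706 /150575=-0.04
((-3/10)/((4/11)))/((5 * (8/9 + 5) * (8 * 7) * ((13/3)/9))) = -8019/7716800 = -0.00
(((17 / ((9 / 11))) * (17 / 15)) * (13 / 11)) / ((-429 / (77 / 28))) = -289 / 1620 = -0.18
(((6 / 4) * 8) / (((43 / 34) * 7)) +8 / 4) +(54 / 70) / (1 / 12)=12.61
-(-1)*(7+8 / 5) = 8.60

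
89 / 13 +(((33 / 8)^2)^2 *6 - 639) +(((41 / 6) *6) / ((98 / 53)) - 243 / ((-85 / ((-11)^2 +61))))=182691166211 / 110888960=1647.51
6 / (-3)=-2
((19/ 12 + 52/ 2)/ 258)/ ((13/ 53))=17543/ 40248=0.44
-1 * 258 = -258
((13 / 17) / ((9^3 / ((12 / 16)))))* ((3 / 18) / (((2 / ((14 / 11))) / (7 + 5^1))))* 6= 91 / 15147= 0.01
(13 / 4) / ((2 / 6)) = 39 / 4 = 9.75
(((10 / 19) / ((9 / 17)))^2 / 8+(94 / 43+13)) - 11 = 10837435 / 2514726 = 4.31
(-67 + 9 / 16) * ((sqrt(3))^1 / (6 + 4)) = -1063 * sqrt(3) / 160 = -11.51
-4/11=-0.36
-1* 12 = -12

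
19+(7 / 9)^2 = 1588 / 81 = 19.60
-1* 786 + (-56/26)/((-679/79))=-990830/1261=-785.75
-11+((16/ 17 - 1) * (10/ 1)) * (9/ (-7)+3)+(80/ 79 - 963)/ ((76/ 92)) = -210148718/ 178619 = -1176.52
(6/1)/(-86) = -3/43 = -0.07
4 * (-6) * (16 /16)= -24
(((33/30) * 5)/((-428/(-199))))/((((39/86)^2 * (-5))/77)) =-311654497/1627470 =-191.50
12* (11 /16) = 33 /4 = 8.25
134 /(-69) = -134 /69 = -1.94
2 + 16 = 18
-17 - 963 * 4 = -3869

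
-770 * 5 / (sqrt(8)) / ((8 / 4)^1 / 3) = -5775 * sqrt(2) / 4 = -2041.77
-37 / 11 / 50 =-37 / 550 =-0.07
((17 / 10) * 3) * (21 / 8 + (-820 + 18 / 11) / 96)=-10591 / 352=-30.09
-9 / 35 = -0.26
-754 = -754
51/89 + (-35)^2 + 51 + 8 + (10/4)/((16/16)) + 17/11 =1288.62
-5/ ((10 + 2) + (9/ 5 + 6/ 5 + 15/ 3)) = -1/ 4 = -0.25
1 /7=0.14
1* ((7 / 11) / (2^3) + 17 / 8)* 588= 14259 / 11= 1296.27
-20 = -20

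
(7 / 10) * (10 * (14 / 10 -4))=-91 / 5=-18.20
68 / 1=68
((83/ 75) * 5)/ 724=83/ 10860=0.01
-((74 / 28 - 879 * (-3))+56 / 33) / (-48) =1220299 / 22176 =55.03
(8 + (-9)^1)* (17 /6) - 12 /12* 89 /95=-2149 /570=-3.77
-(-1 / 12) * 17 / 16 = 17 / 192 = 0.09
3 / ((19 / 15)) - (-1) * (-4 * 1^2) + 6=83 / 19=4.37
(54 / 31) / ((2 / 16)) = 432 / 31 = 13.94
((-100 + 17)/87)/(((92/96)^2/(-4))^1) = 63744/15341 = 4.16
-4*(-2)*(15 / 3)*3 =120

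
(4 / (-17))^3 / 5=-64 / 24565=-0.00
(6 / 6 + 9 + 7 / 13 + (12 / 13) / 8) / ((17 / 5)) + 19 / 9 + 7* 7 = 54.24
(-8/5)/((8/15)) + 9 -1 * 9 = -3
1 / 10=0.10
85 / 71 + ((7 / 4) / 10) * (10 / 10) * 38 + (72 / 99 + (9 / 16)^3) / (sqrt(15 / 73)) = 40787 * sqrt(1095) / 675840 + 11143 / 1420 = 9.84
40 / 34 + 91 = 1567 / 17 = 92.18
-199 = -199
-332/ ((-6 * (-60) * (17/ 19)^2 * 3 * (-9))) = 29963/ 702270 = 0.04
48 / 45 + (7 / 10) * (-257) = -1073 / 6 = -178.83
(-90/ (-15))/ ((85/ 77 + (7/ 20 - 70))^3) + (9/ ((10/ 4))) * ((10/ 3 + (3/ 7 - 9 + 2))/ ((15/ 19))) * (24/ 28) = -6079020828711349808/ 480314083708338075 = -12.66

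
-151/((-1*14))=151/14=10.79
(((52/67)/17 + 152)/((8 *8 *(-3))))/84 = -6185/656064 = -0.01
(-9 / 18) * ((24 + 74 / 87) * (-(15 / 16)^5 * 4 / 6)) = 91209375 / 15204352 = 6.00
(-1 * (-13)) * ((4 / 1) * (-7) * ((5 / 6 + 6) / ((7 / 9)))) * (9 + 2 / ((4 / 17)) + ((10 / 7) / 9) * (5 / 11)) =-12981215 / 231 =-56195.74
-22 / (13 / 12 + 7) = -264 / 97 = -2.72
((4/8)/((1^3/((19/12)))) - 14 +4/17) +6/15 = -25649/2040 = -12.57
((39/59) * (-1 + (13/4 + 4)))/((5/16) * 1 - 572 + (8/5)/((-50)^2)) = -12187500/1686476237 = -0.01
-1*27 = -27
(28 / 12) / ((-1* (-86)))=7 / 258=0.03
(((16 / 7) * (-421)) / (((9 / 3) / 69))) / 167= -132.53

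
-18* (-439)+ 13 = 7915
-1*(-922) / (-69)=-922 / 69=-13.36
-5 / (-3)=5 / 3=1.67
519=519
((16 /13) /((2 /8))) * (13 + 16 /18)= 8000 /117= 68.38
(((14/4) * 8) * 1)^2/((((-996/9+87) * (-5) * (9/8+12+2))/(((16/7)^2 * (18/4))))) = 10.30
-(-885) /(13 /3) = 2655 /13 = 204.23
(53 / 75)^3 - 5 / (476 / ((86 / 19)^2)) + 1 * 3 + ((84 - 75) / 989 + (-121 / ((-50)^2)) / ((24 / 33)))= 3.08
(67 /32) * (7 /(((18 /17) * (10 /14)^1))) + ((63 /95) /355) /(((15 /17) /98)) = 1902377911 /97128000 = 19.59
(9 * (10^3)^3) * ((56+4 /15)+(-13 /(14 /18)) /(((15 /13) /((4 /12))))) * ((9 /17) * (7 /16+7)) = 1822837500000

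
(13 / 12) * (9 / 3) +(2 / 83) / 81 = 3.25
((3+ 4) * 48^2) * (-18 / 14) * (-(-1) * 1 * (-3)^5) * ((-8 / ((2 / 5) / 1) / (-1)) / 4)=25194240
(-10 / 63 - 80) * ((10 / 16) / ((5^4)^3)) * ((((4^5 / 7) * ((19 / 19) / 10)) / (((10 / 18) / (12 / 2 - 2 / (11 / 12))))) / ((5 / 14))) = -155136 / 2685546875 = -0.00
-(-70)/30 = 7/3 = 2.33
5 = 5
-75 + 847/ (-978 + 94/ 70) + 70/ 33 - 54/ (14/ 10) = -886889330/ 7896273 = -112.32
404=404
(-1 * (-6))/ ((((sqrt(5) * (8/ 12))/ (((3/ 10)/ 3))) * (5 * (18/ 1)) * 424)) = sqrt(5)/ 212000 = 0.00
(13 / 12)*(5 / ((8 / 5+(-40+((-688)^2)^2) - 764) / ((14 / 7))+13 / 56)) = 4550 / 94102907444307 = 0.00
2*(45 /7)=90 /7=12.86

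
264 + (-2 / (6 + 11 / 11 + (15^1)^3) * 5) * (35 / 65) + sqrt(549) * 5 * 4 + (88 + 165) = 60 * sqrt(61) + 11365176 / 21983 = 985.61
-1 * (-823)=823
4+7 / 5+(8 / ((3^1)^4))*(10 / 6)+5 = 12836 / 1215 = 10.56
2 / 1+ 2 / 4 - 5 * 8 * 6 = -475 / 2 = -237.50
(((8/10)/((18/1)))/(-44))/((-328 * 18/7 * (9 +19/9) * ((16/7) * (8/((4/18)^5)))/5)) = 49/3067902604800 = 0.00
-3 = -3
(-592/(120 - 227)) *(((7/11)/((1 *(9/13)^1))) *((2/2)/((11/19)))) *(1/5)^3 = 1023568/14565375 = 0.07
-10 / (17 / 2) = -20 / 17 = -1.18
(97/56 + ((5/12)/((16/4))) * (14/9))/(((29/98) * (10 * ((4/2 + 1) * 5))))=2506/58725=0.04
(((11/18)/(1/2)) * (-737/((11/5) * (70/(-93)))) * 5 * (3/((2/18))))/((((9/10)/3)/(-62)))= -106238550/7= -15176935.71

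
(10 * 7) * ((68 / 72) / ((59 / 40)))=23800 / 531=44.82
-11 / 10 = -1.10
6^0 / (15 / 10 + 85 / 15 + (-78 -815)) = -6 / 5315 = -0.00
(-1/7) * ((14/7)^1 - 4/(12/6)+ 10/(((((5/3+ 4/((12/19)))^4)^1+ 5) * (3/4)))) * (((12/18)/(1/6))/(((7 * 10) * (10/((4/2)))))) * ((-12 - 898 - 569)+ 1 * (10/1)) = 23504/3014235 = 0.01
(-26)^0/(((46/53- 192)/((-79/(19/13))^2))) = -55900637/3656930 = -15.29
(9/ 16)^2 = 81/ 256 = 0.32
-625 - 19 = -644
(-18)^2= 324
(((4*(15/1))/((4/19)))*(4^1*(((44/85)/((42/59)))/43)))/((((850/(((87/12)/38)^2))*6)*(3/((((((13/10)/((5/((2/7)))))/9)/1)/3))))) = 7095517/56227949820000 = 0.00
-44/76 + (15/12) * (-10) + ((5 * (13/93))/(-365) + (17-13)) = -2342699/257982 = -9.08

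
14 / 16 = 7 / 8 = 0.88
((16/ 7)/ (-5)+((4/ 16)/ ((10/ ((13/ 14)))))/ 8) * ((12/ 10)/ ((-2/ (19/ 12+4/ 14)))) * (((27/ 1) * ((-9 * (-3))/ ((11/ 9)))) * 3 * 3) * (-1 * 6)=-16407.00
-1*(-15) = 15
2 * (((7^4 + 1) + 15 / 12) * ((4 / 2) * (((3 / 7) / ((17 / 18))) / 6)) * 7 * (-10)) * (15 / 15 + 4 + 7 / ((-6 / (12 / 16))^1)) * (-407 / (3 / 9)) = 17430147405 / 68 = 256325697.13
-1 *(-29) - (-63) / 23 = 730 / 23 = 31.74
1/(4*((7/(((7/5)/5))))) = 1/100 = 0.01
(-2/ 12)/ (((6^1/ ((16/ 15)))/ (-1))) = 4/ 135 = 0.03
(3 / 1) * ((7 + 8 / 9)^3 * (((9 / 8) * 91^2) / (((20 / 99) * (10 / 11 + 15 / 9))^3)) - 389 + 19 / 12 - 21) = 3827683377219097279 / 39304000000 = 97386611.47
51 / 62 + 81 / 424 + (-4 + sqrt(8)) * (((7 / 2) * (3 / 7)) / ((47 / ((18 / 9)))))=6 * sqrt(2) / 47 + 468453 / 617768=0.94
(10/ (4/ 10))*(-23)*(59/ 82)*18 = -305325/ 41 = -7446.95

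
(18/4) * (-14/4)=-63/4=-15.75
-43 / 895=-0.05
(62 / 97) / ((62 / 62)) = 62 / 97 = 0.64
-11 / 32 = -0.34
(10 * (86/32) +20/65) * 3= 8481/104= 81.55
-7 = -7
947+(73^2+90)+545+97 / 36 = 248893 / 36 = 6913.69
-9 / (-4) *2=4.50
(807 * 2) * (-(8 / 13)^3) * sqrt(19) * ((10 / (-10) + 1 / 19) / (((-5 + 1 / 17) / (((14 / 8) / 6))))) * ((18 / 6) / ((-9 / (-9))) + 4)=-6146112 * sqrt(19) / 41743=-641.79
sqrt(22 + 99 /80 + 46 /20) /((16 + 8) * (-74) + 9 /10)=-sqrt(1135) /11834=-0.00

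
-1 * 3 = -3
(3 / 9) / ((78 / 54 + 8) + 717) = 3 / 6538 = 0.00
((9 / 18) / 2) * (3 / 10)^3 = 27 / 4000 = 0.01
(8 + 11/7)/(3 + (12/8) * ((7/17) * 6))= 1139/798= 1.43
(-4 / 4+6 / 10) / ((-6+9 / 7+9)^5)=-16807 / 60750000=-0.00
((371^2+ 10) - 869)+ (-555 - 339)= 135888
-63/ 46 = -1.37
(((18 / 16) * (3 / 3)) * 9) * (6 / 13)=243 / 52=4.67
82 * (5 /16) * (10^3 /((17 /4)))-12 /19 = 1947296 /323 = 6028.78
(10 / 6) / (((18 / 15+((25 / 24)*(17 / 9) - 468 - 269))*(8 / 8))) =-1800 / 792539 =-0.00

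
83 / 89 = 0.93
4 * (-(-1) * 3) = 12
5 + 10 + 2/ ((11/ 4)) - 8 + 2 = 107/ 11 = 9.73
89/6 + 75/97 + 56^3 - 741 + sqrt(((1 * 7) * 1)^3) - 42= 7 * sqrt(7) + 101761889/582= 174867.13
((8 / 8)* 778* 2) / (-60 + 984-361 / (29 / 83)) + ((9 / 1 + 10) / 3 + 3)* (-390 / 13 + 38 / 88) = -290.22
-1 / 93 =-0.01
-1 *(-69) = 69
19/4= 4.75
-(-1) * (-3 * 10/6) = -5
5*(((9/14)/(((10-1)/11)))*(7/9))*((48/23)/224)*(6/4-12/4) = -55/1288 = -0.04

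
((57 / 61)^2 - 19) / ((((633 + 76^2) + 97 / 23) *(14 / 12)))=-775675 / 320169724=-0.00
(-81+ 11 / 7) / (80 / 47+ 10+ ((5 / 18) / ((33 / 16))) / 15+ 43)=-1.45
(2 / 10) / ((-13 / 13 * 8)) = -1 / 40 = -0.02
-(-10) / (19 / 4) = 40 / 19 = 2.11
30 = 30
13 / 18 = 0.72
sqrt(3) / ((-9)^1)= -sqrt(3) / 9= -0.19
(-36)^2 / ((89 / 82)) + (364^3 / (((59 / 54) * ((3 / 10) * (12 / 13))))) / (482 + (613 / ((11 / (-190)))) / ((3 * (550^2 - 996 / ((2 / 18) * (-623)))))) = 2612233727537550398496 / 7870395753389537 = 331906.27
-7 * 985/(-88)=78.35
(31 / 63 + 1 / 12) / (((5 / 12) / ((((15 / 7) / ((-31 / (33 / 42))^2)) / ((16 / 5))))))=87725 / 147671104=0.00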